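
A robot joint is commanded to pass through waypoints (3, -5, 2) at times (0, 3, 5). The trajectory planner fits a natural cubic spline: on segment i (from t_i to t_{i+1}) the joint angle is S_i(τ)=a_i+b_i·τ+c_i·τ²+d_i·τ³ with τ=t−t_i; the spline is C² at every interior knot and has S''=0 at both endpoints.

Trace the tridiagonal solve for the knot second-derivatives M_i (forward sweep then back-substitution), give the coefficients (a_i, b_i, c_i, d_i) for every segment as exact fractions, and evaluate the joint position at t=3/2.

Δ: Δ0=-8/3, Δ1=7/2
row 1: diag=10, rhs=37; c'=1/5, d'=37/10
back: M1=37/10
M: M0=0, M1=37/10, M2=0
seg 0: a=3, c=M0/2=0, d=(M1−M0)/(6·3)=37/180, b=Δ0−h0·(2M0+M1)/6=-271/60
seg 1: a=-5, c=M1/2=37/20, d=(M2−M1)/(6·2)=-37/120, b=Δ1−h1·(2M1+M2)/6=31/30
t_q=3/2 → seg 0, τ=3/2; S=3+-271/60·τ+0·τ²+37/180·τ³=-493/160

  seg 0: a=3 b=-271/60 c=0 d=37/180
  seg 1: a=-5 b=31/30 c=37/20 d=-37/120
S(3/2) = -493/160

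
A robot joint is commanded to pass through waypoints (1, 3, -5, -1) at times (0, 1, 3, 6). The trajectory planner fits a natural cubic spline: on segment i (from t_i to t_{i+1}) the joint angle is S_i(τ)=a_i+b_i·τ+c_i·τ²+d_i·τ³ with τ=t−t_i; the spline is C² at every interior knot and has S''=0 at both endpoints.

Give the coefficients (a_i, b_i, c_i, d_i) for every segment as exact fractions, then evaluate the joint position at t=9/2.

Δ: Δ0=2, Δ1=-4, Δ2=4/3
row 1: diag=6, rhs=-36; c'=1/3, d'=-6
row 2: denom=10−2·1/3=28/3; d'=(32−2·-6)/(28/3)=33/7
back: M2=33/7
back: M1=-6−1/3·33/7=-53/7
M: M0=0, M1=-53/7, M2=33/7, M3=0
seg 0: a=1, c=M0/2=0, d=(M1−M0)/(6·1)=-53/42, b=Δ0−h0·(2M0+M1)/6=137/42
seg 1: a=3, c=M1/2=-53/14, d=(M2−M1)/(6·2)=43/42, b=Δ1−h1·(2M1+M2)/6=-11/21
seg 2: a=-5, c=M2/2=33/14, d=(M3−M2)/(6·3)=-11/42, b=Δ2−h2·(2M2+M3)/6=-71/21
t_q=9/2 → seg 2, τ=3/2; S=-5+-71/21·τ+33/14·τ²+-11/42·τ³=-633/112

  seg 0: a=1 b=137/42 c=0 d=-53/42
  seg 1: a=3 b=-11/21 c=-53/14 d=43/42
  seg 2: a=-5 b=-71/21 c=33/14 d=-11/42
S(9/2) = -633/112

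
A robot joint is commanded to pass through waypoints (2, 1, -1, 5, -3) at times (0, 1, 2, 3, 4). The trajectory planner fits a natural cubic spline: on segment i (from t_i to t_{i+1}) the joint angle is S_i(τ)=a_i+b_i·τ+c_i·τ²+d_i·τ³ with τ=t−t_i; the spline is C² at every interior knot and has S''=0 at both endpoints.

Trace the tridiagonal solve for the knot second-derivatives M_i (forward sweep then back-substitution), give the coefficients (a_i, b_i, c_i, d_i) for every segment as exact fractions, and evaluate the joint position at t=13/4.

Δ: Δ0=-1, Δ1=-2, Δ2=6, Δ3=-8
row 1: diag=4, rhs=-6; c'=1/4, d'=-3/2
row 2: denom=4−1·1/4=15/4; d'=(48−1·-3/2)/(15/4)=66/5
row 3: denom=4−1·4/15=56/15; d'=(-84−1·66/5)/(56/15)=-729/28
back: M3=-729/28
back: M2=66/5−4/15·-729/28=141/7
back: M1=-3/2−1/4·141/7=-183/28
M: M0=0, M1=-183/28, M2=141/7, M3=-729/28, M4=0
seg 0: a=2, c=M0/2=0, d=(M1−M0)/(6·1)=-61/56, b=Δ0−h0·(2M0+M1)/6=5/56
seg 1: a=1, c=M1/2=-183/56, d=(M2−M1)/(6·1)=249/56, b=Δ1−h1·(2M1+M2)/6=-89/28
seg 2: a=-1, c=M2/2=141/14, d=(M3−M2)/(6·1)=-431/56, b=Δ2−h2·(2M2+M3)/6=29/8
seg 3: a=5, c=M3/2=-729/56, d=(M4−M3)/(6·1)=243/56, b=Δ3−h3·(2M3+M4)/6=19/28
t_q=13/4 → seg 3, τ=1/4; S=5+19/28·τ+-729/56·τ²+243/56·τ³=2265/512

  seg 0: a=2 b=5/56 c=0 d=-61/56
  seg 1: a=1 b=-89/28 c=-183/56 d=249/56
  seg 2: a=-1 b=29/8 c=141/14 d=-431/56
  seg 3: a=5 b=19/28 c=-729/56 d=243/56
S(13/4) = 2265/512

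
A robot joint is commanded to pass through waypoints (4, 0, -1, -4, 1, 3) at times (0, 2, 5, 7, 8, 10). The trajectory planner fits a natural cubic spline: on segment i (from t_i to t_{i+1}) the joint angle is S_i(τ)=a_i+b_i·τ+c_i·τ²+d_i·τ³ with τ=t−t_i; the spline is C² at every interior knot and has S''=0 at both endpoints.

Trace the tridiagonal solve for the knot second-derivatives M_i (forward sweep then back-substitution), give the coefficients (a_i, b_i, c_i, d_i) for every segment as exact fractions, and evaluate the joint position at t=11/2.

  seg 0: a=4 b=-23213/8835 c=0 d=5543/35340
  seg 1: a=0 b=-6584/8835 c=5543/5890 d=-14203/53010
  seg 2: a=-1 b=-41221/17670 c=-866/589 d=16669/17670
  seg 3: a=-4 b=54887/17670 c=12339/2945 d=-40571/17670
  seg 4: a=1 b=40621/8835 c=-15893/5890 d=15893/35340
S(11/2) = -22769/9424

Δ: Δ0=-2, Δ1=-1/3, Δ2=-3/2, Δ3=5, Δ4=1
row 1: diag=10, rhs=10; c'=3/10, d'=1
row 2: denom=10−3·3/10=91/10; d'=(-7−3·1)/(91/10)=-100/91
row 3: denom=6−2·20/91=506/91; d'=(39−2·-100/91)/(506/91)=163/22
row 4: denom=6−1·91/506=2945/506; d'=(-24−1·163/22)/(2945/506)=-15893/2945
back: M4=-15893/2945
back: M3=163/22−91/506·-15893/2945=24678/2945
back: M2=-100/91−20/91·24678/2945=-1732/589
back: M1=1−3/10·-1732/589=5543/2945
M: M0=0, M1=5543/2945, M2=-1732/589, M3=24678/2945, M4=-15893/2945, M5=0
seg 0: a=4, c=M0/2=0, d=(M1−M0)/(6·2)=5543/35340, b=Δ0−h0·(2M0+M1)/6=-23213/8835
seg 1: a=0, c=M1/2=5543/5890, d=(M2−M1)/(6·3)=-14203/53010, b=Δ1−h1·(2M1+M2)/6=-6584/8835
seg 2: a=-1, c=M2/2=-866/589, d=(M3−M2)/(6·2)=16669/17670, b=Δ2−h2·(2M2+M3)/6=-41221/17670
seg 3: a=-4, c=M3/2=12339/2945, d=(M4−M3)/(6·1)=-40571/17670, b=Δ3−h3·(2M3+M4)/6=54887/17670
seg 4: a=1, c=M4/2=-15893/5890, d=(M5−M4)/(6·2)=15893/35340, b=Δ4−h4·(2M4+M5)/6=40621/8835
t_q=11/2 → seg 2, τ=1/2; S=-1+-41221/17670·τ+-866/589·τ²+16669/17670·τ³=-22769/9424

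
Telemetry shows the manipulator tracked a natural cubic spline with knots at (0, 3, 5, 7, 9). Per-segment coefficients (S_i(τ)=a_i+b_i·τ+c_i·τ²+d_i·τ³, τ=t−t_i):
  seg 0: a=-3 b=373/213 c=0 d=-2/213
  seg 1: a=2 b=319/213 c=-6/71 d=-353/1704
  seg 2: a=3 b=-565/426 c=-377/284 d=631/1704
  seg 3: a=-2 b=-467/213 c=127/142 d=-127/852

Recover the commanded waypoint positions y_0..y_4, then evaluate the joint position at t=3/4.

y_0 = S_0(0) = a_0 = -3
y_1 = S_1(0) = a_1 = 2
y_2 = S_2(0) = a_2 = 3
y_3 = S_3(0) = a_3 = -2
y_4 = S_3(2) = -4
t_q=3/4 is in segment 0 (τ=3/4); S_0(τ)=-3841/2272

y_0=-3 y_1=2 y_2=3 y_3=-2 y_4=-4
S(3/4) = -3841/2272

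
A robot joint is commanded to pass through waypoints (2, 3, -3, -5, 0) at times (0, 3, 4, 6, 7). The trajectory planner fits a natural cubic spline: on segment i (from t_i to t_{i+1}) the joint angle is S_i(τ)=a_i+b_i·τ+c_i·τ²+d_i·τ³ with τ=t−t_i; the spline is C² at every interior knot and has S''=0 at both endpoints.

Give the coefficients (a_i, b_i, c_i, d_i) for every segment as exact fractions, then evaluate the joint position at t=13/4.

  seg 0: a=2 b=1118/375 c=0 d=-331/1125
  seg 1: a=3 b=-1861/375 c=-331/125 d=604/375
  seg 2: a=-3 b=-407/75 c=273/125 d=11/750
  seg 3: a=-5 b=1307/375 c=284/125 d=-284/375
S(13/4) = 1619/1000

Δ: Δ0=1/3, Δ1=-6, Δ2=-1, Δ3=5
row 1: diag=8, rhs=-38; c'=1/8, d'=-19/4
row 2: denom=6−1·1/8=47/8; d'=(30−1·-19/4)/(47/8)=278/47
row 3: denom=6−2·16/47=250/47; d'=(36−2·278/47)/(250/47)=568/125
back: M3=568/125
back: M2=278/47−16/47·568/125=546/125
back: M1=-19/4−1/8·546/125=-662/125
M: M0=0, M1=-662/125, M2=546/125, M3=568/125, M4=0
seg 0: a=2, c=M0/2=0, d=(M1−M0)/(6·3)=-331/1125, b=Δ0−h0·(2M0+M1)/6=1118/375
seg 1: a=3, c=M1/2=-331/125, d=(M2−M1)/(6·1)=604/375, b=Δ1−h1·(2M1+M2)/6=-1861/375
seg 2: a=-3, c=M2/2=273/125, d=(M3−M2)/(6·2)=11/750, b=Δ2−h2·(2M2+M3)/6=-407/75
seg 3: a=-5, c=M3/2=284/125, d=(M4−M3)/(6·1)=-284/375, b=Δ3−h3·(2M3+M4)/6=1307/375
t_q=13/4 → seg 1, τ=1/4; S=3+-1861/375·τ+-331/125·τ²+604/375·τ³=1619/1000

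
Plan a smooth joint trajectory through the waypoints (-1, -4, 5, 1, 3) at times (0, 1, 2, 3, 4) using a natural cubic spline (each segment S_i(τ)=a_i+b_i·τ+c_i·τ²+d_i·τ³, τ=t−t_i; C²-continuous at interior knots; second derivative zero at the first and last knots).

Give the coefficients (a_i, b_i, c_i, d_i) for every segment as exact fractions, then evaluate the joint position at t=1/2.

Δ: Δ0=-3, Δ1=9, Δ2=-4, Δ3=2
row 1: diag=4, rhs=72; c'=1/4, d'=18
row 2: denom=4−1·1/4=15/4; d'=(-78−1·18)/(15/4)=-128/5
row 3: denom=4−1·4/15=56/15; d'=(36−1·-128/5)/(56/15)=33/2
back: M3=33/2
back: M2=-128/5−4/15·33/2=-30
back: M1=18−1/4·-30=51/2
M: M0=0, M1=51/2, M2=-30, M3=33/2, M4=0
seg 0: a=-1, c=M0/2=0, d=(M1−M0)/(6·1)=17/4, b=Δ0−h0·(2M0+M1)/6=-29/4
seg 1: a=-4, c=M1/2=51/4, d=(M2−M1)/(6·1)=-37/4, b=Δ1−h1·(2M1+M2)/6=11/2
seg 2: a=5, c=M2/2=-15, d=(M3−M2)/(6·1)=31/4, b=Δ2−h2·(2M2+M3)/6=13/4
seg 3: a=1, c=M3/2=33/4, d=(M4−M3)/(6·1)=-11/4, b=Δ3−h3·(2M3+M4)/6=-7/2
t_q=1/2 → seg 0, τ=1/2; S=-1+-29/4·τ+0·τ²+17/4·τ³=-131/32

  seg 0: a=-1 b=-29/4 c=0 d=17/4
  seg 1: a=-4 b=11/2 c=51/4 d=-37/4
  seg 2: a=5 b=13/4 c=-15 d=31/4
  seg 3: a=1 b=-7/2 c=33/4 d=-11/4
S(1/2) = -131/32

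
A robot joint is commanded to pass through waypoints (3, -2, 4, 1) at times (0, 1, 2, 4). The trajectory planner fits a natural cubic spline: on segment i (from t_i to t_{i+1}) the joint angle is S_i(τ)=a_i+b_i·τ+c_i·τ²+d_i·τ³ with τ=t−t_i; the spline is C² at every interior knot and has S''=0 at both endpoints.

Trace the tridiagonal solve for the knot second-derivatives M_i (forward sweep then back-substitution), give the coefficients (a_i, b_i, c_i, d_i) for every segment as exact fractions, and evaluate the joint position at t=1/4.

  seg 0: a=3 b=-377/46 c=0 d=147/46
  seg 1: a=-2 b=32/23 c=441/46 d=-229/46
  seg 2: a=4 b=259/46 c=-123/23 d=41/46
S(1/4) = 2947/2944

Δ: Δ0=-5, Δ1=6, Δ2=-3/2
row 1: diag=4, rhs=66; c'=1/4, d'=33/2
row 2: denom=6−1·1/4=23/4; d'=(-45−1·33/2)/(23/4)=-246/23
back: M2=-246/23
back: M1=33/2−1/4·-246/23=441/23
M: M0=0, M1=441/23, M2=-246/23, M3=0
seg 0: a=3, c=M0/2=0, d=(M1−M0)/(6·1)=147/46, b=Δ0−h0·(2M0+M1)/6=-377/46
seg 1: a=-2, c=M1/2=441/46, d=(M2−M1)/(6·1)=-229/46, b=Δ1−h1·(2M1+M2)/6=32/23
seg 2: a=4, c=M2/2=-123/23, d=(M3−M2)/(6·2)=41/46, b=Δ2−h2·(2M2+M3)/6=259/46
t_q=1/4 → seg 0, τ=1/4; S=3+-377/46·τ+0·τ²+147/46·τ³=2947/2944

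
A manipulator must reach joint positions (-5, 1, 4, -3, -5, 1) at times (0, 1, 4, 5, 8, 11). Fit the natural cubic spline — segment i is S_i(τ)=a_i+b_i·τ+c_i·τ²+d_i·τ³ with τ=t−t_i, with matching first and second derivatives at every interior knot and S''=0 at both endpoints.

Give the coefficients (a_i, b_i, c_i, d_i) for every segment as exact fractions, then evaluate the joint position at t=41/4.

  seg 0: a=-5 b=9754/1563 c=0 d=-376/1563
  seg 1: a=1 b=8626/1563 c=-376/521 d=-3679/14067
  seg 2: a=4 b=-9179/1563 c=-4807/1563 d=1015/521
  seg 3: a=-3 b=-9658/1563 c=4328/1563 d=-1456/4689
  seg 4: a=-5 b=3206/1563 c=-40/1563 d=40/14067
S(41/4) = -2009/4168

Δ: Δ0=6, Δ1=1, Δ2=-7, Δ3=-2/3, Δ4=2
row 1: diag=8, rhs=-30; c'=3/8, d'=-15/4
row 2: denom=8−3·3/8=55/8; d'=(-48−3·-15/4)/(55/8)=-294/55
row 3: denom=8−1·8/55=432/55; d'=(38−1·-294/55)/(432/55)=149/27
row 4: denom=12−3·55/144=521/48; d'=(16−3·149/27)/(521/48)=-80/1563
back: M4=-80/1563
back: M3=149/27−55/144·-80/1563=8656/1563
back: M2=-294/55−8/55·8656/1563=-9614/1563
back: M1=-15/4−3/8·-9614/1563=-752/521
M: M0=0, M1=-752/521, M2=-9614/1563, M3=8656/1563, M4=-80/1563, M5=0
seg 0: a=-5, c=M0/2=0, d=(M1−M0)/(6·1)=-376/1563, b=Δ0−h0·(2M0+M1)/6=9754/1563
seg 1: a=1, c=M1/2=-376/521, d=(M2−M1)/(6·3)=-3679/14067, b=Δ1−h1·(2M1+M2)/6=8626/1563
seg 2: a=4, c=M2/2=-4807/1563, d=(M3−M2)/(6·1)=1015/521, b=Δ2−h2·(2M2+M3)/6=-9179/1563
seg 3: a=-3, c=M3/2=4328/1563, d=(M4−M3)/(6·3)=-1456/4689, b=Δ3−h3·(2M3+M4)/6=-9658/1563
seg 4: a=-5, c=M4/2=-40/1563, d=(M5−M4)/(6·3)=40/14067, b=Δ4−h4·(2M4+M5)/6=3206/1563
t_q=41/4 → seg 4, τ=9/4; S=-5+3206/1563·τ+-40/1563·τ²+40/14067·τ³=-2009/4168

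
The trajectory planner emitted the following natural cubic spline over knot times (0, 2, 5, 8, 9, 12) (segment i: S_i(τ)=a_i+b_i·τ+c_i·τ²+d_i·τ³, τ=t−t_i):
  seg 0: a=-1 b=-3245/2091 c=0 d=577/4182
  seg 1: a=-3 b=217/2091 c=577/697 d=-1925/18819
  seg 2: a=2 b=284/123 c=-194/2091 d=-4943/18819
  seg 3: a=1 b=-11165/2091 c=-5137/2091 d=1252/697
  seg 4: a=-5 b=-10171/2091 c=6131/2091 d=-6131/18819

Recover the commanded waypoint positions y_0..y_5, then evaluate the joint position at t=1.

y_0 = S_0(0) = a_0 = -1
y_1 = S_1(0) = a_1 = -3
y_2 = S_2(0) = a_2 = 2
y_3 = S_3(0) = a_3 = 1
y_4 = S_4(0) = a_4 = -5
y_5 = S_4(3) = -2
t_q=1 is in segment 0 (τ=1); S_0(τ)=-3365/1394

y_0=-1 y_1=-3 y_2=2 y_3=1 y_4=-5 y_5=-2
S(1) = -3365/1394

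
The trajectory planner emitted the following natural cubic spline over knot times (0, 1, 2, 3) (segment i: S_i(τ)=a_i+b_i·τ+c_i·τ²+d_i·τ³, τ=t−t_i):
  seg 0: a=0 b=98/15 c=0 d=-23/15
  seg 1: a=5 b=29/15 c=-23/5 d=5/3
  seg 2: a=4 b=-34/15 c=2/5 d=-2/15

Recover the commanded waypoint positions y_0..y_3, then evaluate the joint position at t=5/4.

y_0 = S_0(0) = a_0 = 0
y_1 = S_1(0) = a_1 = 5
y_2 = S_2(0) = a_2 = 4
y_3 = S_2(1) = 2
t_q=5/4 is in segment 1 (τ=1/4); S_1(τ)=1671/320

y_0=0 y_1=5 y_2=4 y_3=2
S(5/4) = 1671/320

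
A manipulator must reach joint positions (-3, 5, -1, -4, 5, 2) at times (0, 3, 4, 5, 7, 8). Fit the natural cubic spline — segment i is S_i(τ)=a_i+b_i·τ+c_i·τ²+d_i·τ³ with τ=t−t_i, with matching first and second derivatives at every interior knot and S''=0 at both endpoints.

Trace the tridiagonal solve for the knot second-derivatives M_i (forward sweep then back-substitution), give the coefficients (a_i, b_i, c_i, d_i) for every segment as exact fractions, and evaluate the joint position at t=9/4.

Δ: Δ0=8/3, Δ1=-6, Δ2=-3, Δ3=9/2, Δ4=-3
row 1: diag=8, rhs=-52; c'=1/8, d'=-13/2
row 2: denom=4−1·1/8=31/8; d'=(18−1·-13/2)/(31/8)=196/31
row 3: denom=6−1·8/31=178/31; d'=(45−1·196/31)/(178/31)=1199/178
row 4: denom=6−2·31/89=472/89; d'=(-45−2·1199/178)/(472/89)=-1301/118
back: M4=-1301/118
back: M3=1199/178−31/89·-1301/118=624/59
back: M2=196/31−8/31·624/59=212/59
back: M1=-13/2−1/8·212/59=-410/59
M: M0=0, M1=-410/59, M2=212/59, M3=624/59, M4=-1301/118, M5=0
seg 0: a=-3, c=M0/2=0, d=(M1−M0)/(6·3)=-205/531, b=Δ0−h0·(2M0+M1)/6=1087/177
seg 1: a=5, c=M1/2=-205/59, d=(M2−M1)/(6·1)=311/177, b=Δ1−h1·(2M1+M2)/6=-758/177
seg 2: a=-1, c=M2/2=106/59, d=(M3−M2)/(6·1)=206/177, b=Δ2−h2·(2M2+M3)/6=-1055/177
seg 3: a=-4, c=M3/2=312/59, d=(M4−M3)/(6·2)=-2549/1416, b=Δ3−h3·(2M3+M4)/6=199/177
seg 4: a=5, c=M4/2=-1301/236, d=(M5−M4)/(6·1)=1301/708, b=Δ4−h4·(2M4+M5)/6=239/354
t_q=9/4 → seg 0, τ=9/4; S=-3+1087/177·τ+0·τ²+-205/531·τ³=24243/3776

  seg 0: a=-3 b=1087/177 c=0 d=-205/531
  seg 1: a=5 b=-758/177 c=-205/59 d=311/177
  seg 2: a=-1 b=-1055/177 c=106/59 d=206/177
  seg 3: a=-4 b=199/177 c=312/59 d=-2549/1416
  seg 4: a=5 b=239/354 c=-1301/236 d=1301/708
S(9/4) = 24243/3776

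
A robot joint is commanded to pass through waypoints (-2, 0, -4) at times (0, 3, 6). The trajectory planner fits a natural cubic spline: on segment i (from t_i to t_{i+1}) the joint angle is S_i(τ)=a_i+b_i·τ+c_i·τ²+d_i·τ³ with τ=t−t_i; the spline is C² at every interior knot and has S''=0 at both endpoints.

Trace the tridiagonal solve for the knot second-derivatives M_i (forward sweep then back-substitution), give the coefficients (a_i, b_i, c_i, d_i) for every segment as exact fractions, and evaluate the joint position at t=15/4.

  seg 0: a=-2 b=7/6 c=0 d=-1/18
  seg 1: a=0 b=-1/3 c=-1/2 d=1/18
S(15/4) = -65/128

Δ: Δ0=2/3, Δ1=-4/3
row 1: diag=12, rhs=-12; c'=1/4, d'=-1
back: M1=-1
M: M0=0, M1=-1, M2=0
seg 0: a=-2, c=M0/2=0, d=(M1−M0)/(6·3)=-1/18, b=Δ0−h0·(2M0+M1)/6=7/6
seg 1: a=0, c=M1/2=-1/2, d=(M2−M1)/(6·3)=1/18, b=Δ1−h1·(2M1+M2)/6=-1/3
t_q=15/4 → seg 1, τ=3/4; S=0+-1/3·τ+-1/2·τ²+1/18·τ³=-65/128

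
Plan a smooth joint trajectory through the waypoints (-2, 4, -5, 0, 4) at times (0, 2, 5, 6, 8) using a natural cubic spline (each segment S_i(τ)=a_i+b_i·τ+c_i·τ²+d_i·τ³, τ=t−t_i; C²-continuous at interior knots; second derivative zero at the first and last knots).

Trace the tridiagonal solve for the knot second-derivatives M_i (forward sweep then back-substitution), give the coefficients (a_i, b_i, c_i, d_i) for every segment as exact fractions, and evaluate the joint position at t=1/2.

  seg 0: a=-2 b=1059/208 c=0 d=-435/832
  seg 1: a=4 b=-123/104 c=-1305/416 d=27/32
  seg 2: a=-5 b=1155/416 c=927/208 d=-929/416
  seg 3: a=0 b=519/104 c=-933/416 d=311/832
S(1/2) = 3197/6656

Δ: Δ0=3, Δ1=-3, Δ2=5, Δ3=2
row 1: diag=10, rhs=-36; c'=3/10, d'=-18/5
row 2: denom=8−3·3/10=71/10; d'=(48−3·-18/5)/(71/10)=588/71
row 3: denom=6−1·10/71=416/71; d'=(-18−1·588/71)/(416/71)=-933/208
back: M3=-933/208
back: M2=588/71−10/71·-933/208=927/104
back: M1=-18/5−3/10·927/104=-1305/208
M: M0=0, M1=-1305/208, M2=927/104, M3=-933/208, M4=0
seg 0: a=-2, c=M0/2=0, d=(M1−M0)/(6·2)=-435/832, b=Δ0−h0·(2M0+M1)/6=1059/208
seg 1: a=4, c=M1/2=-1305/416, d=(M2−M1)/(6·3)=27/32, b=Δ1−h1·(2M1+M2)/6=-123/104
seg 2: a=-5, c=M2/2=927/208, d=(M3−M2)/(6·1)=-929/416, b=Δ2−h2·(2M2+M3)/6=1155/416
seg 3: a=0, c=M3/2=-933/416, d=(M4−M3)/(6·2)=311/832, b=Δ3−h3·(2M3+M4)/6=519/104
t_q=1/2 → seg 0, τ=1/2; S=-2+1059/208·τ+0·τ²+-435/832·τ³=3197/6656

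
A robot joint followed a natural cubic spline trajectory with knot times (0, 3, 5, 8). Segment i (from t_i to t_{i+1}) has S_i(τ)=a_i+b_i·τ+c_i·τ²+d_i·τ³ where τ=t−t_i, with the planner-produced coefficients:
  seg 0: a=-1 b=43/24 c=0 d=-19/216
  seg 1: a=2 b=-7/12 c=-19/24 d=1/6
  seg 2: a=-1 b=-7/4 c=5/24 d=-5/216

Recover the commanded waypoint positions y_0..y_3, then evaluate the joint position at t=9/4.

y_0 = S_0(0) = a_0 = -1
y_1 = S_1(0) = a_1 = 2
y_2 = S_2(0) = a_2 = -1
y_3 = S_2(3) = -5
t_q=9/4 is in segment 0 (τ=9/4); S_0(τ)=1039/512

y_0=-1 y_1=2 y_2=-1 y_3=-5
S(9/4) = 1039/512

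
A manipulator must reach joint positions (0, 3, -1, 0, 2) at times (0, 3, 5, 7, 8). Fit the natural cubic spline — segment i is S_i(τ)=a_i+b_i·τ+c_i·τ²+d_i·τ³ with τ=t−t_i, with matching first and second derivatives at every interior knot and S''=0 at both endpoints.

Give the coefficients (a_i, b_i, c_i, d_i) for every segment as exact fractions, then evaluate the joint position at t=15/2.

Δ: Δ0=1, Δ1=-2, Δ2=1/2, Δ3=2
row 1: diag=10, rhs=-18; c'=1/5, d'=-9/5
row 2: denom=8−2·1/5=38/5; d'=(15−2·-9/5)/(38/5)=93/38
row 3: denom=6−2·5/19=104/19; d'=(9−2·93/38)/(104/19)=3/4
back: M3=3/4
back: M2=93/38−5/19·3/4=9/4
back: M1=-9/5−1/5·9/4=-9/4
M: M0=0, M1=-9/4, M2=9/4, M3=3/4, M4=0
seg 0: a=0, c=M0/2=0, d=(M1−M0)/(6·3)=-1/8, b=Δ0−h0·(2M0+M1)/6=17/8
seg 1: a=3, c=M1/2=-9/8, d=(M2−M1)/(6·2)=3/8, b=Δ1−h1·(2M1+M2)/6=-5/4
seg 2: a=-1, c=M2/2=9/8, d=(M3−M2)/(6·2)=-1/8, b=Δ2−h2·(2M2+M3)/6=-5/4
seg 3: a=0, c=M3/2=3/8, d=(M4−M3)/(6·1)=-1/8, b=Δ3−h3·(2M3+M4)/6=7/4
t_q=15/2 → seg 3, τ=1/2; S=0+7/4·τ+3/8·τ²+-1/8·τ³=61/64

  seg 0: a=0 b=17/8 c=0 d=-1/8
  seg 1: a=3 b=-5/4 c=-9/8 d=3/8
  seg 2: a=-1 b=-5/4 c=9/8 d=-1/8
  seg 3: a=0 b=7/4 c=3/8 d=-1/8
S(15/2) = 61/64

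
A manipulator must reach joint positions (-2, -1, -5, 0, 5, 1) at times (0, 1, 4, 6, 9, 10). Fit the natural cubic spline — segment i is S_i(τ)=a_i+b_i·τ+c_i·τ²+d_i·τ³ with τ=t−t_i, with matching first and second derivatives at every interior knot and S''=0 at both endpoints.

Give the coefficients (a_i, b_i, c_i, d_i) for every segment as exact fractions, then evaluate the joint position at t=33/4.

Δ: Δ0=1, Δ1=-4/3, Δ2=5/2, Δ3=5/3, Δ4=-4
row 1: diag=8, rhs=-14; c'=3/8, d'=-7/4
row 2: denom=10−3·3/8=71/8; d'=(23−3·-7/4)/(71/8)=226/71
row 3: denom=10−2·16/71=678/71; d'=(-5−2·226/71)/(678/71)=-269/226
row 4: denom=8−3·71/226=1595/226; d'=(-34−3·-269/226)/(1595/226)=-6877/1595
back: M4=-6877/1595
back: M3=-269/226−71/226·-6877/1595=262/1595
back: M2=226/71−16/71·262/1595=5018/1595
back: M1=-7/4−3/8·5018/1595=-4673/1595
M: M0=0, M1=-4673/1595, M2=5018/1595, M3=262/1595, M4=-6877/1595, M5=0
seg 0: a=-2, c=M0/2=0, d=(M1−M0)/(6·1)=-4673/9570, b=Δ0−h0·(2M0+M1)/6=14243/9570
seg 1: a=-1, c=M1/2=-4673/3190, d=(M2−M1)/(6·3)=881/2610, b=Δ1−h1·(2M1+M2)/6=112/4785
seg 2: a=-5, c=M2/2=2509/1595, d=(M3−M2)/(6·2)=-41/165, b=Δ2−h2·(2M2+M3)/6=3329/9570
seg 3: a=0, c=M3/2=131/1595, d=(M4−M3)/(6·3)=-649/2610, b=Δ3−h3·(2M3+M4)/6=35009/9570
seg 4: a=5, c=M4/2=-6877/3190, d=(M5−M4)/(6·1)=6877/9570, b=Δ4−h4·(2M4+M5)/6=-12263/4785
t_q=33/4 → seg 3, τ=9/4; S=0+35009/9570·τ+131/1595·τ²+-649/2610·τ³=1187061/204160

  seg 0: a=-2 b=14243/9570 c=0 d=-4673/9570
  seg 1: a=-1 b=112/4785 c=-4673/3190 d=881/2610
  seg 2: a=-5 b=3329/9570 c=2509/1595 d=-41/165
  seg 3: a=0 b=35009/9570 c=131/1595 d=-649/2610
  seg 4: a=5 b=-12263/4785 c=-6877/3190 d=6877/9570
S(33/4) = 1187061/204160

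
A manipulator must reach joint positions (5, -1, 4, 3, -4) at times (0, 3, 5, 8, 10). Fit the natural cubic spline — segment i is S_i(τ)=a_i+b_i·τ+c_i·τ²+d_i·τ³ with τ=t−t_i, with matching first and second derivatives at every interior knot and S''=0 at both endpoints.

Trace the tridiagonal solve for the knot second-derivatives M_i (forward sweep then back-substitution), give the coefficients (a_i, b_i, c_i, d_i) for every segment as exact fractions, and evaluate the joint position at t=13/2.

Δ: Δ0=-2, Δ1=5/2, Δ2=-1/3, Δ3=-7/2
row 1: diag=10, rhs=27; c'=1/5, d'=27/10
row 2: denom=10−2·1/5=48/5; d'=(-17−2·27/10)/(48/5)=-7/3
row 3: denom=10−3·5/16=145/16; d'=(-19−3·-7/3)/(145/16)=-192/145
back: M3=-192/145
back: M2=-7/3−5/16·-192/145=-167/87
back: M1=27/10−1/5·-167/87=2683/870
M: M0=0, M1=2683/870, M2=-167/87, M3=-192/145, M4=0
seg 0: a=5, c=M0/2=0, d=(M1−M0)/(6·3)=2683/15660, b=Δ0−h0·(2M0+M1)/6=-6163/1740
seg 1: a=-1, c=M1/2=2683/1740, d=(M2−M1)/(6·2)=-1451/3480, b=Δ1−h1·(2M1+M2)/6=943/870
seg 2: a=4, c=M2/2=-167/174, d=(M3−M2)/(6·3)=259/7830, b=Δ2−h2·(2M2+M3)/6=326/145
seg 3: a=3, c=M3/2=-96/145, d=(M4−M3)/(6·2)=16/145, b=Δ3−h3·(2M3+M4)/6=-759/290
t_q=13/2 → seg 2, τ=3/2; S=4+326/145·τ+-167/174·τ²+259/7830·τ³=12353/2320

  seg 0: a=5 b=-6163/1740 c=0 d=2683/15660
  seg 1: a=-1 b=943/870 c=2683/1740 d=-1451/3480
  seg 2: a=4 b=326/145 c=-167/174 d=259/7830
  seg 3: a=3 b=-759/290 c=-96/145 d=16/145
S(13/2) = 12353/2320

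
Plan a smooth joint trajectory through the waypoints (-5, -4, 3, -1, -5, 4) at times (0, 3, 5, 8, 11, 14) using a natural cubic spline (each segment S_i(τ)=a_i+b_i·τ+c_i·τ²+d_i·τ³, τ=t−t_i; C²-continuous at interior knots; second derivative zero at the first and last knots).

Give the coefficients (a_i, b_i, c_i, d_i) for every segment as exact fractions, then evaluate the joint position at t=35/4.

  seg 0: a=-5 b=-32/33 c=0 d=43/297
  seg 1: a=-4 b=97/33 c=43/33 d=-45/88
  seg 2: a=3 b=133/66 c=-233/132 d=257/1188
  seg 3: a=-1 b=-361/132 c=2/11 d=113/1188
  seg 4: a=-5 b=61/66 c=137/132 d=-137/1188
S(35/4) = -8191/2816

Δ: Δ0=1/3, Δ1=7/2, Δ2=-4/3, Δ3=-4/3, Δ4=3
row 1: diag=10, rhs=19; c'=1/5, d'=19/10
row 2: denom=10−2·1/5=48/5; d'=(-29−2·19/10)/(48/5)=-41/12
row 3: denom=12−3·5/16=177/16; d'=(0−3·-41/12)/(177/16)=164/177
row 4: denom=12−3·16/59=660/59; d'=(26−3·164/177)/(660/59)=137/66
back: M4=137/66
back: M3=164/177−16/59·137/66=4/11
back: M2=-41/12−5/16·4/11=-233/66
back: M1=19/10−1/5·-233/66=86/33
M: M0=0, M1=86/33, M2=-233/66, M3=4/11, M4=137/66, M5=0
seg 0: a=-5, c=M0/2=0, d=(M1−M0)/(6·3)=43/297, b=Δ0−h0·(2M0+M1)/6=-32/33
seg 1: a=-4, c=M1/2=43/33, d=(M2−M1)/(6·2)=-45/88, b=Δ1−h1·(2M1+M2)/6=97/33
seg 2: a=3, c=M2/2=-233/132, d=(M3−M2)/(6·3)=257/1188, b=Δ2−h2·(2M2+M3)/6=133/66
seg 3: a=-1, c=M3/2=2/11, d=(M4−M3)/(6·3)=113/1188, b=Δ3−h3·(2M3+M4)/6=-361/132
seg 4: a=-5, c=M4/2=137/132, d=(M5−M4)/(6·3)=-137/1188, b=Δ4−h4·(2M4+M5)/6=61/66
t_q=35/4 → seg 3, τ=3/4; S=-1+-361/132·τ+2/11·τ²+113/1188·τ³=-8191/2816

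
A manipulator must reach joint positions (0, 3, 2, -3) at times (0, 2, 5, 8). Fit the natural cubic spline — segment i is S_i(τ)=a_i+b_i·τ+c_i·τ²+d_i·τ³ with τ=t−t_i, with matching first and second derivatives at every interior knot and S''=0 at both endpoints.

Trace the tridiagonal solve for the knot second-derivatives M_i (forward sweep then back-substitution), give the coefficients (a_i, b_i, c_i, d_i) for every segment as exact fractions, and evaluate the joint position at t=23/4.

  seg 0: a=0 b=135/74 c=0 d=-3/37
  seg 1: a=3 b=63/74 c=-18/37 d=61/1998
  seg 2: a=2 b=-46/37 c=-47/222 d=47/1998
S(23/4) = 4539/4736

Δ: Δ0=3/2, Δ1=-1/3, Δ2=-5/3
row 1: diag=10, rhs=-11; c'=3/10, d'=-11/10
row 2: denom=12−3·3/10=111/10; d'=(-8−3·-11/10)/(111/10)=-47/111
back: M2=-47/111
back: M1=-11/10−3/10·-47/111=-36/37
M: M0=0, M1=-36/37, M2=-47/111, M3=0
seg 0: a=0, c=M0/2=0, d=(M1−M0)/(6·2)=-3/37, b=Δ0−h0·(2M0+M1)/6=135/74
seg 1: a=3, c=M1/2=-18/37, d=(M2−M1)/(6·3)=61/1998, b=Δ1−h1·(2M1+M2)/6=63/74
seg 2: a=2, c=M2/2=-47/222, d=(M3−M2)/(6·3)=47/1998, b=Δ2−h2·(2M2+M3)/6=-46/37
t_q=23/4 → seg 2, τ=3/4; S=2+-46/37·τ+-47/222·τ²+47/1998·τ³=4539/4736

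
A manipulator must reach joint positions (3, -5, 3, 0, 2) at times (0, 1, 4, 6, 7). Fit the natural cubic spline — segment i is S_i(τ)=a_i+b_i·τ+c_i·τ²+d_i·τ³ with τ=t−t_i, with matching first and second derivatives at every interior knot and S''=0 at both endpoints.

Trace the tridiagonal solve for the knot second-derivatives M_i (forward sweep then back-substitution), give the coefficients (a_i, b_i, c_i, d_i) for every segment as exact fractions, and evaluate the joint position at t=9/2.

  seg 0: a=3 b=-5768/591 c=0 d=1040/591
  seg 1: a=-5 b=-2648/591 c=1040/197 d=-1712/1773
  seg 2: a=3 b=664/591 c=-672/197 d=4963/4728
  seg 3: a=0 b=89/1182 c=2275/788 d=-2275/2364
S(9/2) = 35809/12608

Δ: Δ0=-8, Δ1=8/3, Δ2=-3/2, Δ3=2
row 1: diag=8, rhs=64; c'=3/8, d'=8
row 2: denom=10−3·3/8=71/8; d'=(-25−3·8)/(71/8)=-392/71
row 3: denom=6−2·16/71=394/71; d'=(21−2·-392/71)/(394/71)=2275/394
back: M3=2275/394
back: M2=-392/71−16/71·2275/394=-1344/197
back: M1=8−3/8·-1344/197=2080/197
M: M0=0, M1=2080/197, M2=-1344/197, M3=2275/394, M4=0
seg 0: a=3, c=M0/2=0, d=(M1−M0)/(6·1)=1040/591, b=Δ0−h0·(2M0+M1)/6=-5768/591
seg 1: a=-5, c=M1/2=1040/197, d=(M2−M1)/(6·3)=-1712/1773, b=Δ1−h1·(2M1+M2)/6=-2648/591
seg 2: a=3, c=M2/2=-672/197, d=(M3−M2)/(6·2)=4963/4728, b=Δ2−h2·(2M2+M3)/6=664/591
seg 3: a=0, c=M3/2=2275/788, d=(M4−M3)/(6·1)=-2275/2364, b=Δ3−h3·(2M3+M4)/6=89/1182
t_q=9/2 → seg 2, τ=1/2; S=3+664/591·τ+-672/197·τ²+4963/4728·τ³=35809/12608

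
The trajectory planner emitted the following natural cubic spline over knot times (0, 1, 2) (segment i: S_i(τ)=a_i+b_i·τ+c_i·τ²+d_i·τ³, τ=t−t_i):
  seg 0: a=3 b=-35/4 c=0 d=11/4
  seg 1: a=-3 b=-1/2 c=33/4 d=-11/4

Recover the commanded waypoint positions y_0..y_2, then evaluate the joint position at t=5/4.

y_0 = S_0(0) = a_0 = 3
y_1 = S_1(0) = a_1 = -3
y_2 = S_1(1) = 2
t_q=5/4 is in segment 1 (τ=1/4); S_1(τ)=-679/256

y_0=3 y_1=-3 y_2=2
S(5/4) = -679/256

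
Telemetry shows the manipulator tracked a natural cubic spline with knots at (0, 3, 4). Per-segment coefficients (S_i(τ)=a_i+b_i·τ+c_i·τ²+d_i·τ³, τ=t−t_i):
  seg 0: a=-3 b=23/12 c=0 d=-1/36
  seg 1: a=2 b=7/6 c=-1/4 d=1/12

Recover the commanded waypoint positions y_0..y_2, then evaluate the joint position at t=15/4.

y_0=-3 y_1=2 y_2=3
S(15/4) = 709/256

y_0 = S_0(0) = a_0 = -3
y_1 = S_1(0) = a_1 = 2
y_2 = S_1(1) = 3
t_q=15/4 is in segment 1 (τ=3/4); S_1(τ)=709/256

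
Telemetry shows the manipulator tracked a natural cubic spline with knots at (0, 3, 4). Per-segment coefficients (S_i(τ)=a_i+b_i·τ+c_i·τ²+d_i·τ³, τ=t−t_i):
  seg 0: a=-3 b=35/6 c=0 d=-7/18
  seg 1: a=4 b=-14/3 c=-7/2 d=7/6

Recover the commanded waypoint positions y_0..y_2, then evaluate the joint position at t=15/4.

y_0=-3 y_1=4 y_2=-3
S(15/4) = -125/128

y_0 = S_0(0) = a_0 = -3
y_1 = S_1(0) = a_1 = 4
y_2 = S_1(1) = -3
t_q=15/4 is in segment 1 (τ=3/4); S_1(τ)=-125/128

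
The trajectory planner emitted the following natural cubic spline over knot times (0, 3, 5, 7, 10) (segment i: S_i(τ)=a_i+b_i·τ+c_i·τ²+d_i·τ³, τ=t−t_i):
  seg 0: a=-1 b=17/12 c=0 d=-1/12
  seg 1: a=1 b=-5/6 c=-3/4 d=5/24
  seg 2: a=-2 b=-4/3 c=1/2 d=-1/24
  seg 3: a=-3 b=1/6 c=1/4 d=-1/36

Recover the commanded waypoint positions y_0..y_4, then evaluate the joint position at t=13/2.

y_0 = S_0(0) = a_0 = -1
y_1 = S_1(0) = a_1 = 1
y_2 = S_2(0) = a_2 = -2
y_3 = S_3(0) = a_3 = -3
y_4 = S_3(3) = -1
t_q=13/2 is in segment 2 (τ=3/2); S_2(τ)=-193/64

y_0=-1 y_1=1 y_2=-2 y_3=-3 y_4=-1
S(13/2) = -193/64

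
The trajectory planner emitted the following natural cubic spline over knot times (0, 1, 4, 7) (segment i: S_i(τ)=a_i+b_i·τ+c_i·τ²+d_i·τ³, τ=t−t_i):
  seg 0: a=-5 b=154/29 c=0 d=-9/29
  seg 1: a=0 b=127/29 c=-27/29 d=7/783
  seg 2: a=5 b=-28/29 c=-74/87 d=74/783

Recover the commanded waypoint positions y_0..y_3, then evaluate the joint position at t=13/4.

y_0=-5 y_1=0 y_2=5 y_3=-3
S(13/4) = 9729/1856

y_0 = S_0(0) = a_0 = -5
y_1 = S_1(0) = a_1 = 0
y_2 = S_2(0) = a_2 = 5
y_3 = S_2(3) = -3
t_q=13/4 is in segment 1 (τ=9/4); S_1(τ)=9729/1856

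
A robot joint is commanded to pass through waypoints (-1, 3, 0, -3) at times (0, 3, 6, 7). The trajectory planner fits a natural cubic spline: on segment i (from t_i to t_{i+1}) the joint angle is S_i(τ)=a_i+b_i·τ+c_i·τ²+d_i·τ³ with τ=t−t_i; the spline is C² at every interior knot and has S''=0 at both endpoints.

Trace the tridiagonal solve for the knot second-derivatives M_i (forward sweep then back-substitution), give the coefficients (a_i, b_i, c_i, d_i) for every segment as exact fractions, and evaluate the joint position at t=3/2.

Δ: Δ0=4/3, Δ1=-1, Δ2=-3
row 1: diag=12, rhs=-14; c'=1/4, d'=-7/6
row 2: denom=8−3·1/4=29/4; d'=(-12−3·-7/6)/(29/4)=-34/29
back: M2=-34/29
back: M1=-7/6−1/4·-34/29=-76/87
M: M0=0, M1=-76/87, M2=-34/29, M3=0
seg 0: a=-1, c=M0/2=0, d=(M1−M0)/(6·3)=-38/783, b=Δ0−h0·(2M0+M1)/6=154/87
seg 1: a=3, c=M1/2=-38/87, d=(M2−M1)/(6·3)=-13/783, b=Δ1−h1·(2M1+M2)/6=40/87
seg 2: a=0, c=M2/2=-17/29, d=(M3−M2)/(6·1)=17/87, b=Δ2−h2·(2M2+M3)/6=-227/87
t_q=3/2 → seg 0, τ=3/2; S=-1+154/87·τ+0·τ²+-38/783·τ³=173/116

  seg 0: a=-1 b=154/87 c=0 d=-38/783
  seg 1: a=3 b=40/87 c=-38/87 d=-13/783
  seg 2: a=0 b=-227/87 c=-17/29 d=17/87
S(3/2) = 173/116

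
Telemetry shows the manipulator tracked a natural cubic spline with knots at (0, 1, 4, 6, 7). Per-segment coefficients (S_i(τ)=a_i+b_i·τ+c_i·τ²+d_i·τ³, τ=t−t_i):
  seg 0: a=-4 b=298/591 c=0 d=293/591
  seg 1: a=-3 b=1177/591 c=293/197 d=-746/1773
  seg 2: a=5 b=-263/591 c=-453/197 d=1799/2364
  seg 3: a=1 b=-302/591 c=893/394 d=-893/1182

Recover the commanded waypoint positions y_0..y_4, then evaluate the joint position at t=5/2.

y_0 = S_0(0) = a_0 = -4
y_1 = S_1(0) = a_1 = -3
y_2 = S_2(0) = a_2 = 5
y_3 = S_3(0) = a_3 = 1
y_4 = S_3(1) = 2
t_q=5/2 is in segment 1 (τ=3/2); S_1(τ)=377/197

y_0=-4 y_1=-3 y_2=5 y_3=1 y_4=2
S(5/2) = 377/197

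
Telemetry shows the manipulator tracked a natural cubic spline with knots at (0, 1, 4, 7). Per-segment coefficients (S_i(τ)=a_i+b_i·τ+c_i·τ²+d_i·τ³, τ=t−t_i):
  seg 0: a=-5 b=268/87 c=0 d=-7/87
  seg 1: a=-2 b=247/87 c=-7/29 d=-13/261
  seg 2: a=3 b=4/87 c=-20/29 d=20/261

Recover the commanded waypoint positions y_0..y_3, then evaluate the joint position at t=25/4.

y_0=-5 y_1=-2 y_2=3 y_3=-1
S(25/4) = 225/464

y_0 = S_0(0) = a_0 = -5
y_1 = S_1(0) = a_1 = -2
y_2 = S_2(0) = a_2 = 3
y_3 = S_2(3) = -1
t_q=25/4 is in segment 2 (τ=9/4); S_2(τ)=225/464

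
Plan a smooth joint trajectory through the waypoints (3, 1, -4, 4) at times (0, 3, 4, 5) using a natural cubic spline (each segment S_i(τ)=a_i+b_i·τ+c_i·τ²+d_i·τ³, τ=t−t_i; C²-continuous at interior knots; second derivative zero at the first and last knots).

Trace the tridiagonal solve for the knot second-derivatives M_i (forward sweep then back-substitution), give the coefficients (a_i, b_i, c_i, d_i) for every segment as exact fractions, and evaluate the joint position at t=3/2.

Δ: Δ0=-2/3, Δ1=-5, Δ2=8
row 1: diag=8, rhs=-26; c'=1/8, d'=-13/4
row 2: denom=4−1·1/8=31/8; d'=(78−1·-13/4)/(31/8)=650/31
back: M2=650/31
back: M1=-13/4−1/8·650/31=-182/31
M: M0=0, M1=-182/31, M2=650/31, M3=0
seg 0: a=3, c=M0/2=0, d=(M1−M0)/(6·3)=-91/279, b=Δ0−h0·(2M0+M1)/6=211/93
seg 1: a=1, c=M1/2=-91/31, d=(M2−M1)/(6·1)=416/93, b=Δ1−h1·(2M1+M2)/6=-608/93
seg 2: a=-4, c=M2/2=325/31, d=(M3−M2)/(6·1)=-325/93, b=Δ2−h2·(2M2+M3)/6=94/93
t_q=3/2 → seg 0, τ=3/2; S=3+211/93·τ+0·τ²+-91/279·τ³=1315/248

  seg 0: a=3 b=211/93 c=0 d=-91/279
  seg 1: a=1 b=-608/93 c=-91/31 d=416/93
  seg 2: a=-4 b=94/93 c=325/31 d=-325/93
S(3/2) = 1315/248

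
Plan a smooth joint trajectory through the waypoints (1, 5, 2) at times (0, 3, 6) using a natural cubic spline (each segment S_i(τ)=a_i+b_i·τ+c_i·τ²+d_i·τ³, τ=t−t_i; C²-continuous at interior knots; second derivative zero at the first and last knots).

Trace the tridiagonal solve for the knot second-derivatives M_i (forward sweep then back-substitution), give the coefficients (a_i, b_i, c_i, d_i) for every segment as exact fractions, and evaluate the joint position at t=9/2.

Δ: Δ0=4/3, Δ1=-1
row 1: diag=12, rhs=-14; c'=1/4, d'=-7/6
back: M1=-7/6
M: M0=0, M1=-7/6, M2=0
seg 0: a=1, c=M0/2=0, d=(M1−M0)/(6·3)=-7/108, b=Δ0−h0·(2M0+M1)/6=23/12
seg 1: a=5, c=M1/2=-7/12, d=(M2−M1)/(6·3)=7/108, b=Δ1−h1·(2M1+M2)/6=1/6
t_q=9/2 → seg 1, τ=3/2; S=5+1/6·τ+-7/12·τ²+7/108·τ³=133/32

  seg 0: a=1 b=23/12 c=0 d=-7/108
  seg 1: a=5 b=1/6 c=-7/12 d=7/108
S(9/2) = 133/32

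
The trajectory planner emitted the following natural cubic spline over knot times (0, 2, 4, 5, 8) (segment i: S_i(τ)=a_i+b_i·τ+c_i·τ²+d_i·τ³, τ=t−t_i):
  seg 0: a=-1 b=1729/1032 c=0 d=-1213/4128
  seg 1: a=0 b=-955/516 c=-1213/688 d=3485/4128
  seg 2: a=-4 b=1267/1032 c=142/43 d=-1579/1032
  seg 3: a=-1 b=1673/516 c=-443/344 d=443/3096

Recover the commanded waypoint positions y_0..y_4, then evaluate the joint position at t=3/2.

y_0 = S_0(0) = a_0 = -1
y_1 = S_1(0) = a_1 = 0
y_2 = S_2(0) = a_2 = -4
y_3 = S_3(0) = a_3 = -1
y_4 = S_3(3) = 1
t_q=3/2 is in segment 0 (τ=3/2); S_0(τ)=5739/11008

y_0=-1 y_1=0 y_2=-4 y_3=-1 y_4=1
S(3/2) = 5739/11008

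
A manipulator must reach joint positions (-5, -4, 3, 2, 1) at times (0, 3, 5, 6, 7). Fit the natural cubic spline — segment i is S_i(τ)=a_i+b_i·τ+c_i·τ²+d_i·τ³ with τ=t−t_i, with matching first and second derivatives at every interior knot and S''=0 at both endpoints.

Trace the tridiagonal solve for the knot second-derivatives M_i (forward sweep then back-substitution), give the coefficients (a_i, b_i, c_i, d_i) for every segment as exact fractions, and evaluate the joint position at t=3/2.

  seg 0: a=-5 b=-1531/1284 c=0 d=653/3852
  seg 1: a=-4 b=2173/642 c=653/428 d=-1885/2568
  seg 2: a=3 b=218/321 c=-308/107 d=385/321
  seg 3: a=2 b=-475/321 c=77/107 d=-77/321
S(3/2) = -21285/3424

Δ: Δ0=1/3, Δ1=7/2, Δ2=-1, Δ3=-1
row 1: diag=10, rhs=19; c'=1/5, d'=19/10
row 2: denom=6−2·1/5=28/5; d'=(-27−2·19/10)/(28/5)=-11/2
row 3: denom=4−1·5/28=107/28; d'=(0−1·-11/2)/(107/28)=154/107
back: M3=154/107
back: M2=-11/2−5/28·154/107=-616/107
back: M1=19/10−1/5·-616/107=653/214
M: M0=0, M1=653/214, M2=-616/107, M3=154/107, M4=0
seg 0: a=-5, c=M0/2=0, d=(M1−M0)/(6·3)=653/3852, b=Δ0−h0·(2M0+M1)/6=-1531/1284
seg 1: a=-4, c=M1/2=653/428, d=(M2−M1)/(6·2)=-1885/2568, b=Δ1−h1·(2M1+M2)/6=2173/642
seg 2: a=3, c=M2/2=-308/107, d=(M3−M2)/(6·1)=385/321, b=Δ2−h2·(2M2+M3)/6=218/321
seg 3: a=2, c=M3/2=77/107, d=(M4−M3)/(6·1)=-77/321, b=Δ3−h3·(2M3+M4)/6=-475/321
t_q=3/2 → seg 0, τ=3/2; S=-5+-1531/1284·τ+0·τ²+653/3852·τ³=-21285/3424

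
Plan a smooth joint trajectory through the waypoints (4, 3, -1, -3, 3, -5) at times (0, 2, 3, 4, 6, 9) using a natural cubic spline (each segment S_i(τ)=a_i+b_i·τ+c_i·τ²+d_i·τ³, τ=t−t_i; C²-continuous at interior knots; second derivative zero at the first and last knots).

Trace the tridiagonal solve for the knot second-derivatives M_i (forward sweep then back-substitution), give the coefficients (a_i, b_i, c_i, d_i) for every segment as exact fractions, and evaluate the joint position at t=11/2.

Δ: Δ0=-1/2, Δ1=-4, Δ2=-2, Δ3=3, Δ4=-8/3
row 1: diag=6, rhs=-21; c'=1/6, d'=-7/2
row 2: denom=4−1·1/6=23/6; d'=(12−1·-7/2)/(23/6)=93/23
row 3: denom=6−1·6/23=132/23; d'=(30−1·93/23)/(132/23)=199/44
row 4: denom=10−2·23/66=307/33; d'=(-34−2·199/44)/(307/33)=-2841/614
back: M4=-2841/614
back: M3=199/44−23/66·-2841/614=3767/614
back: M2=93/23−6/23·3767/614=750/307
back: M1=-7/2−1/6·750/307=-2399/614
M: M0=0, M1=-2399/614, M2=750/307, M3=3767/614, M4=-2841/614, M5=0
seg 0: a=4, c=M0/2=0, d=(M1−M0)/(6·2)=-2399/7368, b=Δ0−h0·(2M0+M1)/6=739/921
seg 1: a=3, c=M1/2=-2399/1228, d=(M2−M1)/(6·1)=3899/3684, b=Δ1−h1·(2M1+M2)/6=-5719/1842
seg 2: a=-1, c=M2/2=375/307, d=(M3−M2)/(6·1)=2267/3684, b=Δ2−h2·(2M2+M3)/6=-14135/3684
seg 3: a=-3, c=M3/2=3767/1228, d=(M4−M3)/(6·2)=-826/921, b=Δ3−h3·(2M3+M4)/6=833/1842
seg 4: a=3, c=M4/2=-2841/1228, d=(M5−M4)/(6·3)=947/3684, b=Δ4−h4·(2M4+M5)/6=3611/1842
t_q=11/2 → seg 3, τ=3/2; S=-3+833/1842·τ+3767/1228·τ²+-826/921·τ³=7631/4912

  seg 0: a=4 b=739/921 c=0 d=-2399/7368
  seg 1: a=3 b=-5719/1842 c=-2399/1228 d=3899/3684
  seg 2: a=-1 b=-14135/3684 c=375/307 d=2267/3684
  seg 3: a=-3 b=833/1842 c=3767/1228 d=-826/921
  seg 4: a=3 b=3611/1842 c=-2841/1228 d=947/3684
S(11/2) = 7631/4912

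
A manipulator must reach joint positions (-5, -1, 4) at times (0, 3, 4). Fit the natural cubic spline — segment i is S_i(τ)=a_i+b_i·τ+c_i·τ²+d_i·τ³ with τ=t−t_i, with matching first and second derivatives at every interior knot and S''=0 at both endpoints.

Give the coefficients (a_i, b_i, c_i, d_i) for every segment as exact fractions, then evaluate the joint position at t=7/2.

  seg 0: a=-5 b=-1/24 c=0 d=11/72
  seg 1: a=-1 b=49/12 c=11/8 d=-11/24
S(7/2) = 85/64

Δ: Δ0=4/3, Δ1=5
row 1: diag=8, rhs=22; c'=1/8, d'=11/4
back: M1=11/4
M: M0=0, M1=11/4, M2=0
seg 0: a=-5, c=M0/2=0, d=(M1−M0)/(6·3)=11/72, b=Δ0−h0·(2M0+M1)/6=-1/24
seg 1: a=-1, c=M1/2=11/8, d=(M2−M1)/(6·1)=-11/24, b=Δ1−h1·(2M1+M2)/6=49/12
t_q=7/2 → seg 1, τ=1/2; S=-1+49/12·τ+11/8·τ²+-11/24·τ³=85/64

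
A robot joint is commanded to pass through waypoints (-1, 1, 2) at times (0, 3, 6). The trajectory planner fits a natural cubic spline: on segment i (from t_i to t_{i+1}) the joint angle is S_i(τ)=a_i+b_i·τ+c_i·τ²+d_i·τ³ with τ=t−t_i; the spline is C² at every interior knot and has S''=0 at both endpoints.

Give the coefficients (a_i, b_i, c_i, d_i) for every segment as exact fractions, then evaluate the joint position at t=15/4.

  seg 0: a=-1 b=3/4 c=0 d=-1/108
  seg 1: a=1 b=1/2 c=-1/12 d=1/108
S(15/4) = 341/256

Δ: Δ0=2/3, Δ1=1/3
row 1: diag=12, rhs=-2; c'=1/4, d'=-1/6
back: M1=-1/6
M: M0=0, M1=-1/6, M2=0
seg 0: a=-1, c=M0/2=0, d=(M1−M0)/(6·3)=-1/108, b=Δ0−h0·(2M0+M1)/6=3/4
seg 1: a=1, c=M1/2=-1/12, d=(M2−M1)/(6·3)=1/108, b=Δ1−h1·(2M1+M2)/6=1/2
t_q=15/4 → seg 1, τ=3/4; S=1+1/2·τ+-1/12·τ²+1/108·τ³=341/256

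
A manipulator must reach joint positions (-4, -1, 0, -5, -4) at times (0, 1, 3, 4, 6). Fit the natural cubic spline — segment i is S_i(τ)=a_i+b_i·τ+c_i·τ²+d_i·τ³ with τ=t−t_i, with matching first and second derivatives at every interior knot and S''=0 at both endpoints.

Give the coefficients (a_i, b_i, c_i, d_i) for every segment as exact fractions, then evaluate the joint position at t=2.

  seg 0: a=-4 b=379/124 c=0 d=-7/124
  seg 1: a=-1 b=179/62 c=-21/124 d=-127/248
  seg 2: a=0 b=-122/31 c=-201/62 d=135/62
  seg 3: a=-5 b=-241/62 c=102/31 d=-17/31
S(2) = 299/248

Δ: Δ0=3, Δ1=1/2, Δ2=-5, Δ3=1/2
row 1: diag=6, rhs=-15; c'=1/3, d'=-5/2
row 2: denom=6−2·1/3=16/3; d'=(-33−2·-5/2)/(16/3)=-21/4
row 3: denom=6−1·3/16=93/16; d'=(33−1·-21/4)/(93/16)=204/31
back: M3=204/31
back: M2=-21/4−3/16·204/31=-201/31
back: M1=-5/2−1/3·-201/31=-21/62
M: M0=0, M1=-21/62, M2=-201/31, M3=204/31, M4=0
seg 0: a=-4, c=M0/2=0, d=(M1−M0)/(6·1)=-7/124, b=Δ0−h0·(2M0+M1)/6=379/124
seg 1: a=-1, c=M1/2=-21/124, d=(M2−M1)/(6·2)=-127/248, b=Δ1−h1·(2M1+M2)/6=179/62
seg 2: a=0, c=M2/2=-201/62, d=(M3−M2)/(6·1)=135/62, b=Δ2−h2·(2M2+M3)/6=-122/31
seg 3: a=-5, c=M3/2=102/31, d=(M4−M3)/(6·2)=-17/31, b=Δ3−h3·(2M3+M4)/6=-241/62
t_q=2 → seg 1, τ=1; S=-1+179/62·τ+-21/124·τ²+-127/248·τ³=299/248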